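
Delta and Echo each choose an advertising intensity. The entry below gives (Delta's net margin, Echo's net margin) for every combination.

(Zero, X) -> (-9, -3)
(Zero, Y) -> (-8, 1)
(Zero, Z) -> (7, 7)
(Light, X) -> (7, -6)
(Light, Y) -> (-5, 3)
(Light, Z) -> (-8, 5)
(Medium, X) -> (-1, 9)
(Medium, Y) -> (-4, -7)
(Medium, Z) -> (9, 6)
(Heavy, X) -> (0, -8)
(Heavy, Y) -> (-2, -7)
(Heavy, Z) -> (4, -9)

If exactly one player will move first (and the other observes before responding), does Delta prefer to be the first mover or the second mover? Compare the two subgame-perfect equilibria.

If Delta leads: Echo's best replies are Zero→Z, Light→Z, Medium→X, Heavy→Y; Delta's induced payoffs 7, -8, -1, -2; outcome (Zero, Z), payoffs (7, 7).
If Echo leads: Delta's best replies are X→Light, Y→Heavy, Z→Medium; Echo's induced payoffs -6, -7, 6; outcome (Medium, Z), payoffs (9, 6).
Delta gets 7 moving first and 9 moving second, so Delta prefers to move second.

second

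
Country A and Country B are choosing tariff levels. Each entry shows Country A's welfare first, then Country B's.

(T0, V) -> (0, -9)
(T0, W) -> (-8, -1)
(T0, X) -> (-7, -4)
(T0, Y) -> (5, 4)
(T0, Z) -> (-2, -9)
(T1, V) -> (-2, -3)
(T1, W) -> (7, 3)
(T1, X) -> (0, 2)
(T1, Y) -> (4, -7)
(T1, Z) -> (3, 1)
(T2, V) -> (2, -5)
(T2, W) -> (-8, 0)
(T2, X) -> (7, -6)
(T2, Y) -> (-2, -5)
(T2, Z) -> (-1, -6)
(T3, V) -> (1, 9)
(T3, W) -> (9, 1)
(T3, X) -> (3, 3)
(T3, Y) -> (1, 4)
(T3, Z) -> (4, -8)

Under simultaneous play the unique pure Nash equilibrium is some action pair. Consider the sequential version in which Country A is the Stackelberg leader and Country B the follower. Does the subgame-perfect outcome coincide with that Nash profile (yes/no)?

no

Backward induction with Country A moving first.
- T0: Country B compares -9, -1, -4, 4, -9 and picks Y; Country A would get 5.
- T1: Country B compares -3, 3, 2, -7, 1 and picks W; Country A would get 7.
- T2: Country B compares -5, 0, -6, -5, -6 and picks W; Country A would get -8.
- T3: Country B compares 9, 1, 3, 4, -8 and picks V; Country A would get 1.
Maximizing over 5, 7, -8, 1, Country A chooses T1. Subgame-perfect outcome: (T1, W) with payoffs (7, 3).
Under simultaneous play:
Country A's best replies: V→T2; W→T3; X→T2; Y→T0; Z→T3.
Country B's best replies: T0→Y; T1→W; T2→W; T3→V.
The unique mutual best reply is (T0, Y), giving (5, 4).
Sequential outcome (T1, W) differs from the Nash profile (T0, Y).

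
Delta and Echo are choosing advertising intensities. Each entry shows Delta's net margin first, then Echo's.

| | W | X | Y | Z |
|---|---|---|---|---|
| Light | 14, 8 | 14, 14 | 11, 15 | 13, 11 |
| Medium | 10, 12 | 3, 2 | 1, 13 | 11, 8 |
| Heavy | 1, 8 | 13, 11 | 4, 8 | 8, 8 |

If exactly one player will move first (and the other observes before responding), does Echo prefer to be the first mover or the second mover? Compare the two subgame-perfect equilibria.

first

If Delta leads: Echo's best replies are Light→Y, Medium→Y, Heavy→X; Delta's induced payoffs 11, 1, 13; outcome (Heavy, X), payoffs (13, 11).
If Echo leads: Delta's best replies are W→Light, X→Light, Y→Light, Z→Light; Echo's induced payoffs 8, 14, 15, 11; outcome (Light, Y), payoffs (11, 15).
Echo gets 15 moving first and 11 moving second, so Echo prefers to move first.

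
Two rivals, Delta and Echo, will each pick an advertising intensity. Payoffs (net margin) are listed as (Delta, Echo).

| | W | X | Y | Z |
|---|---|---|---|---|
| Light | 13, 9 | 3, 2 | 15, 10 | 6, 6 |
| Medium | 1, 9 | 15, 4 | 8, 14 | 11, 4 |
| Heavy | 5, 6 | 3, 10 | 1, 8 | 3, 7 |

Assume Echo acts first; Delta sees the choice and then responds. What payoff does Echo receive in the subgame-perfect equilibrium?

10

Backward induction with Echo moving first.
- W: Delta compares 13, 1, 5 and picks Light; Echo would get 9.
- X: Delta compares 3, 15, 3 and picks Medium; Echo would get 4.
- Y: Delta compares 15, 8, 1 and picks Light; Echo would get 10.
- Z: Delta compares 6, 11, 3 and picks Medium; Echo would get 4.
Maximizing over 9, 4, 10, 4, Echo chooses Y. Subgame-perfect outcome: (Light, Y) with payoffs (15, 10).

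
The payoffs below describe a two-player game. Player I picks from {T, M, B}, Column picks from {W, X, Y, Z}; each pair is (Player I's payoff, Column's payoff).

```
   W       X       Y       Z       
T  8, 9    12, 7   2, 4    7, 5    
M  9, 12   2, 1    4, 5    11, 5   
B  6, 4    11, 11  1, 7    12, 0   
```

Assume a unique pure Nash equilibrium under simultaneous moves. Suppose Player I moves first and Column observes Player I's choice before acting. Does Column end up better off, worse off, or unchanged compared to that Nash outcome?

worse off

Backward induction with Player I moving first.
- T → Column plays W (best of 9, 7, 4, 5); Player I gets 8.
- M → Column plays W (best of 12, 1, 5, 5); Player I gets 9.
- B → Column plays X (best of 4, 11, 7, 0); Player I gets 11.
Maximizing over 8, 9, 11, Player I chooses B. Subgame-perfect outcome: (B, X) with payoffs (11, 11).
For the simultaneous game, intersect best replies.
Player I's best replies: W→M; X→T; Y→M; Z→B.
Column's best replies: T→W; M→W; B→X.
The unique mutual best reply is (M, W), giving (9, 12).
Column earns 11 sequentially versus 12 at the Nash outcome: worse off.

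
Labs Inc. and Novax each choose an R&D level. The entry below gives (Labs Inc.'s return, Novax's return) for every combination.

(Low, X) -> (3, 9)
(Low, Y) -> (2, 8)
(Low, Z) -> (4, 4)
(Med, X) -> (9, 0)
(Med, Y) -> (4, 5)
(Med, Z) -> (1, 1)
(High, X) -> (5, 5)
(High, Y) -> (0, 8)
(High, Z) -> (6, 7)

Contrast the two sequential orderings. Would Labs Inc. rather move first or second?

second

If Labs Inc. leads: Novax's best replies are Low→X, Med→Y, High→Y; Labs Inc.'s induced payoffs 3, 4, 0; outcome (Med, Y), payoffs (4, 5).
If Novax leads: Labs Inc.'s best replies are X→Med, Y→Med, Z→High; Novax's induced payoffs 0, 5, 7; outcome (High, Z), payoffs (6, 7).
Labs Inc. gets 4 moving first and 6 moving second, so Labs Inc. prefers to move second.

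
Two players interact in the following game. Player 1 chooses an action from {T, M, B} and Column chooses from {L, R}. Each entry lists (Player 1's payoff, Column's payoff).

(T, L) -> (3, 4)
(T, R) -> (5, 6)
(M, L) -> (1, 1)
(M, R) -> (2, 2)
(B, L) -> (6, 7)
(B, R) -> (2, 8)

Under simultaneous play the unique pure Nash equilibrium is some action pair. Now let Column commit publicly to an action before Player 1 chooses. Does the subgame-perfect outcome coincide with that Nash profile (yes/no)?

no

Player 1 best-responds to each possible Column move:
- L: Player 1 compares 3, 1, 6 and picks B; Column would get 7.
- R: Player 1 compares 5, 2, 2 and picks T; Column would get 6.
Maximizing over 7, 6, Column chooses L. Subgame-perfect outcome: (B, L) with payoffs (6, 7).
Now find the simultaneous Nash equilibrium.
Player 1's best replies: L→B; R→T.
Column's best replies: T→R; M→R; B→R.
Only (T, R) has each player best-responding; Nash payoffs (5, 6).
Sequential outcome (B, L) differs from the Nash profile (T, R).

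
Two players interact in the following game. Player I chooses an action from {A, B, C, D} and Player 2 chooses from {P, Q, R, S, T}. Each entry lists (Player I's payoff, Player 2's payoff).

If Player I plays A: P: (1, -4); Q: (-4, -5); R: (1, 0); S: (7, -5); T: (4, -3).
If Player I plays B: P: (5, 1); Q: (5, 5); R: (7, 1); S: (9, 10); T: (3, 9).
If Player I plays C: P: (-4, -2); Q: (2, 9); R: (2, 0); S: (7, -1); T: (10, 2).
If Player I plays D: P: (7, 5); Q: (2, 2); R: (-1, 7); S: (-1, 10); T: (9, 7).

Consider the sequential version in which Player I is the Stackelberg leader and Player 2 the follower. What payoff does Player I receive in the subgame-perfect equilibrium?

Backward induction with Player I moving first.
- A → Player 2 plays R (best of -4, -5, 0, -5, -3); Player I gets 1.
- B → Player 2 plays S (best of 1, 5, 1, 10, 9); Player I gets 9.
- C → Player 2 plays Q (best of -2, 9, 0, -1, 2); Player I gets 2.
- D → Player 2 plays S (best of 5, 2, 7, 10, 7); Player I gets -1.
Player I's induced payoffs are 1, 9, 2, -1, so Player I commits to B. Subgame-perfect outcome: (B, S) with payoffs (9, 10).

9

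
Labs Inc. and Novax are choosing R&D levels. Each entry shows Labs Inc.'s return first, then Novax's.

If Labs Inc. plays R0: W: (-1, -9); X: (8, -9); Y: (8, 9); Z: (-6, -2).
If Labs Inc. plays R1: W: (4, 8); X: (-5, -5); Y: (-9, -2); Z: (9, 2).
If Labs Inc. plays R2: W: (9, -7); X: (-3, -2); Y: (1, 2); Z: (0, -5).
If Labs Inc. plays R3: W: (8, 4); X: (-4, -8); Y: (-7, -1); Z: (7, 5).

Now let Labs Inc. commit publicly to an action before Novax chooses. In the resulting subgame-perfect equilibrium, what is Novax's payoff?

Work backward from Novax's decision.
- R0: BR = Y, leader payoff 8.
- R1: BR = W, leader payoff 4.
- R2: BR = Y, leader payoff 1.
- R3: BR = Z, leader payoff 7.
Among 8, 4, 1, 7, the best is 8 at R0. Subgame-perfect outcome: (R0, Y) with payoffs (8, 9).

9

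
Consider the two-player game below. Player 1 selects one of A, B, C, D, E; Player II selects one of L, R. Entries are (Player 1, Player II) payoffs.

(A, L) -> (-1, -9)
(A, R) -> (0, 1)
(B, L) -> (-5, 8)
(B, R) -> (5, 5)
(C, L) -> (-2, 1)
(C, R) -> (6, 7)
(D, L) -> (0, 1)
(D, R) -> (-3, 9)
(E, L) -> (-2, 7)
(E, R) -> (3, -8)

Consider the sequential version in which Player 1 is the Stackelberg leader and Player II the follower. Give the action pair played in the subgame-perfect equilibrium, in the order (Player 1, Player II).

(C, R)

Player II best-responds to each possible Player 1 move:
- A: Player II compares -9, 1 and picks R; Player 1 would get 0.
- B: Player II compares 8, 5 and picks L; Player 1 would get -5.
- C: Player II compares 1, 7 and picks R; Player 1 would get 6.
- D: Player II compares 1, 9 and picks R; Player 1 would get -3.
- E: Player II compares 7, -8 and picks L; Player 1 would get -2.
Player 1's induced payoffs are 0, -5, 6, -3, -2, so Player 1 commits to C. Subgame-perfect outcome: (C, R) with payoffs (6, 7).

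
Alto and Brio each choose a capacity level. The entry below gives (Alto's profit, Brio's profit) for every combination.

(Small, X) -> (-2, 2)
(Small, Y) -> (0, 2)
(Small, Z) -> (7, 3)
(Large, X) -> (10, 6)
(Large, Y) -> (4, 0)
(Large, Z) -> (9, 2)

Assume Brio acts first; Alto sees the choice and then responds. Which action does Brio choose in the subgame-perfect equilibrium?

X

Backward induction with Brio moving first.
- X → Alto plays Large (best of -2, 10); Brio gets 6.
- Y → Alto plays Large (best of 0, 4); Brio gets 0.
- Z → Alto plays Large (best of 7, 9); Brio gets 2.
Among 6, 0, 2, the best is 6 at X. Subgame-perfect outcome: (Large, X) with payoffs (10, 6).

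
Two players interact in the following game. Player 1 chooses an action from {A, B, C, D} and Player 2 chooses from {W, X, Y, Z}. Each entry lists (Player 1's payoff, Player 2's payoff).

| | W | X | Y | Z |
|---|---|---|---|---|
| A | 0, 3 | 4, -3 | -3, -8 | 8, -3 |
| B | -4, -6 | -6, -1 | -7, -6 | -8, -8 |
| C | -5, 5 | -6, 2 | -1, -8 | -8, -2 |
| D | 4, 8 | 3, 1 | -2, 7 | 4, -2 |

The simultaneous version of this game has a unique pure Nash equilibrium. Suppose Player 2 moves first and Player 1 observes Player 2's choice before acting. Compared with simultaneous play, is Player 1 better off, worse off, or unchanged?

unchanged

Solve by backward induction (Player 2 leads).
- W: Player 1 compares 0, -4, -5, 4 and picks D; Player 2 would get 8.
- X: Player 1 compares 4, -6, -6, 3 and picks A; Player 2 would get -3.
- Y: Player 1 compares -3, -7, -1, -2 and picks C; Player 2 would get -8.
- Z: Player 1 compares 8, -8, -8, 4 and picks A; Player 2 would get -3.
Among 8, -3, -8, -3, the best is 8 at W. Subgame-perfect outcome: (D, W) with payoffs (4, 8).
For the simultaneous game, intersect best replies.
Player 1's best replies: W→D; X→A; Y→C; Z→A.
Player 2's best replies: A→W; B→X; C→W; D→W.
The unique mutual best reply is (D, W), giving (4, 8).
Player 1 earns 4 sequentially versus 4 at the Nash outcome: unchanged.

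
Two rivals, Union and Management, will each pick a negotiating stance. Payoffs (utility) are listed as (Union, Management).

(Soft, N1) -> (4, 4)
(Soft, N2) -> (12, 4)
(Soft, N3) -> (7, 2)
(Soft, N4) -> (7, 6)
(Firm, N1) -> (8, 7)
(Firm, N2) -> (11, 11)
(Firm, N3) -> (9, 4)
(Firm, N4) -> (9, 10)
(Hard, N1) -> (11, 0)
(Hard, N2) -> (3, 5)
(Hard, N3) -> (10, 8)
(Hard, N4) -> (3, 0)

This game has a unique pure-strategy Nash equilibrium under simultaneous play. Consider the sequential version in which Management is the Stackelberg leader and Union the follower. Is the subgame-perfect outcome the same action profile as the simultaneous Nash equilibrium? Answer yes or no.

Backward induction with Management moving first.
- N1 → Union plays Hard (best of 4, 8, 11); Management gets 0.
- N2 → Union plays Soft (best of 12, 11, 3); Management gets 4.
- N3 → Union plays Hard (best of 7, 9, 10); Management gets 8.
- N4 → Union plays Firm (best of 7, 9, 3); Management gets 10.
Management's induced payoffs are 0, 4, 8, 10, so Management commits to N4. Subgame-perfect outcome: (Firm, N4) with payoffs (9, 10).
Under simultaneous play:
Union's best replies: N1→Hard; N2→Soft; N3→Hard; N4→Firm.
Management's best replies: Soft→N4; Firm→N2; Hard→N3.
The unique mutual best reply is (Hard, N3), giving (10, 8).
Sequential outcome (Firm, N4) differs from the Nash profile (Hard, N3).

no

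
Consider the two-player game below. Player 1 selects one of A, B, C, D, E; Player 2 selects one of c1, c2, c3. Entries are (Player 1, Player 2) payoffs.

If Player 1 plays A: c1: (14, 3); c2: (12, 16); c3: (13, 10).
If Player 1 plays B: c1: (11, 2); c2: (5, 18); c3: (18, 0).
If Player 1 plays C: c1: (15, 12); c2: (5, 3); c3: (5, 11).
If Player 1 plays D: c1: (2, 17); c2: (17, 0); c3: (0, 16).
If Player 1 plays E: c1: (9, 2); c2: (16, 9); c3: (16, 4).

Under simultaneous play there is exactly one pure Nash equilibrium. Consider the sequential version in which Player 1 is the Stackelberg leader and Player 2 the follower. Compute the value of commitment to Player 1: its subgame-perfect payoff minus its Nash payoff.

1

Solve by backward induction (Player 1 leads).
- A: BR = c2, leader payoff 12.
- B: BR = c2, leader payoff 5.
- C: BR = c1, leader payoff 15.
- D: BR = c1, leader payoff 2.
- E: BR = c2, leader payoff 16.
Among 12, 5, 15, 2, 16, the best is 16 at E. Subgame-perfect outcome: (E, c2) with payoffs (16, 9).
Under simultaneous play:
Player 1's best replies: c1→C; c2→D; c3→B.
Player 2's best replies: A→c2; B→c2; C→c1; D→c1; E→c2.
The unique mutual best reply is (C, c1), giving (15, 12).
Player 1's commitment gain: 16 − 15 = 1.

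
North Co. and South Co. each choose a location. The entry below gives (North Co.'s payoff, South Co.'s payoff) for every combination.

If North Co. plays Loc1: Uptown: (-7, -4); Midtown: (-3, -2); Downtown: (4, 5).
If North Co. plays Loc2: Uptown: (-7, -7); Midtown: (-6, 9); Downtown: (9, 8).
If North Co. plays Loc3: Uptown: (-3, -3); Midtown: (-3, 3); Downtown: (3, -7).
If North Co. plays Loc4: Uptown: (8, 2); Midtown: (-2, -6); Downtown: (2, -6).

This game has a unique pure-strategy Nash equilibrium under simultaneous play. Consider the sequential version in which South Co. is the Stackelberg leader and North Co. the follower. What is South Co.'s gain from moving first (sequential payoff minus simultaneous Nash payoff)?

6

North Co. best-responds to each possible South Co. move:
- Uptown: BR = Loc4, leader payoff 2.
- Midtown: BR = Loc4, leader payoff -6.
- Downtown: BR = Loc2, leader payoff 8.
Maximizing over 2, -6, 8, South Co. chooses Downtown. Subgame-perfect outcome: (Loc2, Downtown) with payoffs (9, 8).
Under simultaneous play:
North Co.'s best replies: Uptown→Loc4; Midtown→Loc4; Downtown→Loc2.
South Co.'s best replies: Loc1→Downtown; Loc2→Midtown; Loc3→Midtown; Loc4→Uptown.
The unique mutual best reply is (Loc4, Uptown), giving (8, 2).
South Co.'s commitment gain: 8 − 2 = 6.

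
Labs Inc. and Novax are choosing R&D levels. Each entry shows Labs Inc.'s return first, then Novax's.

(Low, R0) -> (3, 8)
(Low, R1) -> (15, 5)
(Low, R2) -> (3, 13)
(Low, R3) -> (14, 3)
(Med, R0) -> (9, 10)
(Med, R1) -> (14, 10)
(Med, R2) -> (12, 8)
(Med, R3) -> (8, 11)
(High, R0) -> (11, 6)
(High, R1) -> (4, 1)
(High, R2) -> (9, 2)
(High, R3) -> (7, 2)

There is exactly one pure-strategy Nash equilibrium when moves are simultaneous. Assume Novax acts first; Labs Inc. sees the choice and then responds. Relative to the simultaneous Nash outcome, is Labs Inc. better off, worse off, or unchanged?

better off

Backward induction with Novax moving first.
- R0: BR = High, leader payoff 6.
- R1: BR = Low, leader payoff 5.
- R2: BR = Med, leader payoff 8.
- R3: BR = Low, leader payoff 3.
Maximizing over 6, 5, 8, 3, Novax chooses R2. Subgame-perfect outcome: (Med, R2) with payoffs (12, 8).
For the simultaneous game, intersect best replies.
Labs Inc.'s best replies: R0→High; R1→Low; R2→Med; R3→Low.
Novax's best replies: Low→R2; Med→R3; High→R0.
The unique mutual best reply is (High, R0), giving (11, 6).
Labs Inc. earns 12 sequentially versus 11 at the Nash outcome: better off.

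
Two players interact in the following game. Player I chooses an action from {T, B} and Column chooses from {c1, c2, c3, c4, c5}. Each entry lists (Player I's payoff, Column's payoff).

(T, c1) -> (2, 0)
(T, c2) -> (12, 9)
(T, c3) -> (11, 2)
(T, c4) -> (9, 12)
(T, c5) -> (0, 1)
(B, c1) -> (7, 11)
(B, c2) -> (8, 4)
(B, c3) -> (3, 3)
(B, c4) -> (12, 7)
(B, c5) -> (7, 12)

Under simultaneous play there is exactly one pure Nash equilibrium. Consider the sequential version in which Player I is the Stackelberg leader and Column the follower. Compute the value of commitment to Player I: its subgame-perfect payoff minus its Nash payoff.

2

Column best-responds to each possible Player I move:
- T: BR = c4, leader payoff 9.
- B: BR = c5, leader payoff 7.
Maximizing over 9, 7, Player I chooses T. Subgame-perfect outcome: (T, c4) with payoffs (9, 12).
For the simultaneous game, intersect best replies.
Player I's best replies: c1→B; c2→T; c3→T; c4→B; c5→B.
Column's best replies: T→c4; B→c5.
The unique mutual best reply is (B, c5), giving (7, 12).
Player I's commitment gain: 9 − 7 = 2.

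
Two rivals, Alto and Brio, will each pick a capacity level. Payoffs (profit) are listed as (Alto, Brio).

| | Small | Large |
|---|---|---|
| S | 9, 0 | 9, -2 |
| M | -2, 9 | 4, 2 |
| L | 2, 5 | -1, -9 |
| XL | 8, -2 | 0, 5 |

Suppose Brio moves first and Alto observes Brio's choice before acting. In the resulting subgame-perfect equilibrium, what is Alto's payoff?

Alto best-responds to each possible Brio move:
- Small → Alto plays S (best of 9, -2, 2, 8); Brio gets 0.
- Large → Alto plays S (best of 9, 4, -1, 0); Brio gets -2.
Brio's induced payoffs are 0, -2, so Brio commits to Small. Subgame-perfect outcome: (S, Small) with payoffs (9, 0).

9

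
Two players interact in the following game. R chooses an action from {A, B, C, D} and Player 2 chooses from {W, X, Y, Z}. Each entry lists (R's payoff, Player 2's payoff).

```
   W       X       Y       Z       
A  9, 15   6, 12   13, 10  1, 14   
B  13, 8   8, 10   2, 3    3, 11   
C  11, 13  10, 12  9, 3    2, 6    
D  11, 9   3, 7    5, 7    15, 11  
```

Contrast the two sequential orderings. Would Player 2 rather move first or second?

first

If R leads: Player 2's best replies are A→W, B→Z, C→W, D→Z; R's induced payoffs 9, 3, 11, 15; outcome (D, Z), payoffs (15, 11).
If Player 2 leads: R's best replies are W→B, X→C, Y→A, Z→D; Player 2's induced payoffs 8, 12, 10, 11; outcome (C, X), payoffs (10, 12).
Player 2 gets 12 moving first and 11 moving second, so Player 2 prefers to move first.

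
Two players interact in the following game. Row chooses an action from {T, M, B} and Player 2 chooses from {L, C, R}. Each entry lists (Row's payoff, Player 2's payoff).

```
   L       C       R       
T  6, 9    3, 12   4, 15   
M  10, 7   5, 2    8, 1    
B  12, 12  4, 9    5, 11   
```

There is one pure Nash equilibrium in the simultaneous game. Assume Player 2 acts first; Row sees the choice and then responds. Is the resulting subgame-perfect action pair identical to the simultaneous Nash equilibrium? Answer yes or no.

yes

Solve by backward induction (Player 2 leads).
- L → Row plays B (best of 6, 10, 12); Player 2 gets 12.
- C → Row plays M (best of 3, 5, 4); Player 2 gets 2.
- R → Row plays M (best of 4, 8, 5); Player 2 gets 1.
Among 12, 2, 1, the best is 12 at L. Subgame-perfect outcome: (B, L) with payoffs (12, 12).
Under simultaneous play:
Row's best replies: L→B; C→M; R→M.
Player 2's best replies: T→R; M→L; B→L.
Only (B, L) has each player best-responding; Nash payoffs (12, 12).
Sequential outcome (B, L) coincides with the Nash profile (B, L).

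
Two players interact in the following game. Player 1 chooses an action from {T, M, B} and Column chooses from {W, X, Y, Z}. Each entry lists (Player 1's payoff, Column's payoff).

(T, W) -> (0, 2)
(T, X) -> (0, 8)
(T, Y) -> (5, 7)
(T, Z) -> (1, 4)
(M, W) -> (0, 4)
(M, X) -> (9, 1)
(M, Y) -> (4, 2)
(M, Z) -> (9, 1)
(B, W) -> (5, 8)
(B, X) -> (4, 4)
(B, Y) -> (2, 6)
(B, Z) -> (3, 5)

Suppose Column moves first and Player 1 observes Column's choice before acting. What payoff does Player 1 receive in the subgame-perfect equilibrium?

5

Work backward from Player 1's decision.
- W: BR = B, leader payoff 8.
- X: BR = M, leader payoff 1.
- Y: BR = T, leader payoff 7.
- Z: BR = M, leader payoff 1.
Among 8, 1, 7, 1, the best is 8 at W. Subgame-perfect outcome: (B, W) with payoffs (5, 8).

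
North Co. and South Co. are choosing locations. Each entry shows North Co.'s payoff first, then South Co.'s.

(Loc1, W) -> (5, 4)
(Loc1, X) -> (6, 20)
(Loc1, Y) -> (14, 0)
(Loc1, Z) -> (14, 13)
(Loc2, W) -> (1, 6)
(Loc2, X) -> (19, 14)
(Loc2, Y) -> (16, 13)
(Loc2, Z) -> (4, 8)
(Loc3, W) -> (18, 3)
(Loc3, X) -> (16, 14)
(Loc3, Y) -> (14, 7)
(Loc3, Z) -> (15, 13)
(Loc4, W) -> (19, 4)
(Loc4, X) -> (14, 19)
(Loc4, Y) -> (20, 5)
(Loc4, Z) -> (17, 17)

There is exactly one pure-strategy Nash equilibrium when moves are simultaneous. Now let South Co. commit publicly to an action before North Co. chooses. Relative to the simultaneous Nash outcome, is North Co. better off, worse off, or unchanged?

worse off

Work backward from North Co.'s decision.
- W: BR = Loc4, leader payoff 4.
- X: BR = Loc2, leader payoff 14.
- Y: BR = Loc4, leader payoff 5.
- Z: BR = Loc4, leader payoff 17.
South Co.'s induced payoffs are 4, 14, 5, 17, so South Co. commits to Z. Subgame-perfect outcome: (Loc4, Z) with payoffs (17, 17).
Under simultaneous play:
North Co.'s best replies: W→Loc4; X→Loc2; Y→Loc4; Z→Loc4.
South Co.'s best replies: Loc1→X; Loc2→X; Loc3→X; Loc4→X.
Only (Loc2, X) has each player best-responding; Nash payoffs (19, 14).
North Co. earns 17 sequentially versus 19 at the Nash outcome: worse off.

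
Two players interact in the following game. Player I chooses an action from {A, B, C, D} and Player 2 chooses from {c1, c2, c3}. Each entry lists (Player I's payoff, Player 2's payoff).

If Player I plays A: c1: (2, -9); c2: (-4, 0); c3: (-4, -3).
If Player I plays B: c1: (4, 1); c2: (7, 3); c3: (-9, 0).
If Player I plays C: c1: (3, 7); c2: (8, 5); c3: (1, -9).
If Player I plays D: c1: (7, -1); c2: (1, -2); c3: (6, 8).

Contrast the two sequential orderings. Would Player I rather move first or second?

If Player I leads: Player 2's best replies are A→c2, B→c2, C→c1, D→c3; Player I's induced payoffs -4, 7, 3, 6; outcome (B, c2), payoffs (7, 3).
If Player 2 leads: Player I's best replies are c1→D, c2→C, c3→D; Player 2's induced payoffs -1, 5, 8; outcome (D, c3), payoffs (6, 8).
Player I gets 7 moving first and 6 moving second, so Player I prefers to move first.

first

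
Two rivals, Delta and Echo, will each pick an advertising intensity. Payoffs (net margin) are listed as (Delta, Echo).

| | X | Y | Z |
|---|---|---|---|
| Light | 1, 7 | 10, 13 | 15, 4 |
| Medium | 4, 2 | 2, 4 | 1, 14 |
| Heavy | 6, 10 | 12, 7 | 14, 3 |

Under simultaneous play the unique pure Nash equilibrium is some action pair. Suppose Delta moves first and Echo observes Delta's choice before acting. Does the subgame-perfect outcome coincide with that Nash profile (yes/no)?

no

Solve by backward induction (Delta leads).
- Light → Echo plays Y (best of 7, 13, 4); Delta gets 10.
- Medium → Echo plays Z (best of 2, 4, 14); Delta gets 1.
- Heavy → Echo plays X (best of 10, 7, 3); Delta gets 6.
Maximizing over 10, 1, 6, Delta chooses Light. Subgame-perfect outcome: (Light, Y) with payoffs (10, 13).
For the simultaneous game, intersect best replies.
Delta's best replies: X→Heavy; Y→Heavy; Z→Light.
Echo's best replies: Light→Y; Medium→Z; Heavy→X.
The unique mutual best reply is (Heavy, X), giving (6, 10).
Sequential outcome (Light, Y) differs from the Nash profile (Heavy, X).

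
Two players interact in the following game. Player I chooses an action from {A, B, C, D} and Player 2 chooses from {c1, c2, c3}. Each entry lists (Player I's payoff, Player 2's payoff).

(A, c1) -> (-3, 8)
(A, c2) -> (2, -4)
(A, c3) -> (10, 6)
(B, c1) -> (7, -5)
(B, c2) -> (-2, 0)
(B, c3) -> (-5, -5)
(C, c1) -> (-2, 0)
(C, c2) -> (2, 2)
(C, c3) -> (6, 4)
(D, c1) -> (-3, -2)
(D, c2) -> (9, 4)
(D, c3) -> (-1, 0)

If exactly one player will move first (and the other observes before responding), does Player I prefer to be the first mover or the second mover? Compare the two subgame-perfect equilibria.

If Player I leads: Player 2's best replies are A→c1, B→c2, C→c3, D→c2; Player I's induced payoffs -3, -2, 6, 9; outcome (D, c2), payoffs (9, 4).
If Player 2 leads: Player I's best replies are c1→B, c2→D, c3→A; Player 2's induced payoffs -5, 4, 6; outcome (A, c3), payoffs (10, 6).
Player I gets 9 moving first and 10 moving second, so Player I prefers to move second.

second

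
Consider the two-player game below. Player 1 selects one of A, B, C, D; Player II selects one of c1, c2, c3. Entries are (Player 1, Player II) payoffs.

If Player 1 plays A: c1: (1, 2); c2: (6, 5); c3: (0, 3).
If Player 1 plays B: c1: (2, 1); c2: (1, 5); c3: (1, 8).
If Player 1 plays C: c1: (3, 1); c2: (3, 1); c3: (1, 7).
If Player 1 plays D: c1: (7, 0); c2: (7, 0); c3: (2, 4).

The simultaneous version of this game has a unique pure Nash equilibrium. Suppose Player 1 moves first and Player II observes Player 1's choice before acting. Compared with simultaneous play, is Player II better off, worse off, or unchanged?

better off

Work backward from Player II's decision.
- A: Player II compares 2, 5, 3 and picks c2; Player 1 would get 6.
- B: Player II compares 1, 5, 8 and picks c3; Player 1 would get 1.
- C: Player II compares 1, 1, 7 and picks c3; Player 1 would get 1.
- D: Player II compares 0, 0, 4 and picks c3; Player 1 would get 2.
Player 1's induced payoffs are 6, 1, 1, 2, so Player 1 commits to A. Subgame-perfect outcome: (A, c2) with payoffs (6, 5).
For the simultaneous game, intersect best replies.
Player 1's best replies: c1→D; c2→D; c3→D.
Player II's best replies: A→c2; B→c3; C→c3; D→c3.
Only (D, c3) has each player best-responding; Nash payoffs (2, 4).
Player II earns 5 sequentially versus 4 at the Nash outcome: better off.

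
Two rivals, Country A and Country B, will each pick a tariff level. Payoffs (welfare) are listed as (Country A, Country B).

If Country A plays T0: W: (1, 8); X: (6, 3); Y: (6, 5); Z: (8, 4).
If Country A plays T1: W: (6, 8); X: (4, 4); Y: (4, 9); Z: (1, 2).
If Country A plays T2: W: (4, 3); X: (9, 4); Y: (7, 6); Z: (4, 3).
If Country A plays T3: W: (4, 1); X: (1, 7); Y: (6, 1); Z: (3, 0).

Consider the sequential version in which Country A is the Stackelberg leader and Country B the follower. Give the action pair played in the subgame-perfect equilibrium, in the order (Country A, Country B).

(T2, Y)

Work backward from Country B's decision.
- T0: Country B compares 8, 3, 5, 4 and picks W; Country A would get 1.
- T1: Country B compares 8, 4, 9, 2 and picks Y; Country A would get 4.
- T2: Country B compares 3, 4, 6, 3 and picks Y; Country A would get 7.
- T3: Country B compares 1, 7, 1, 0 and picks X; Country A would get 1.
Country A's induced payoffs are 1, 4, 7, 1, so Country A commits to T2. Subgame-perfect outcome: (T2, Y) with payoffs (7, 6).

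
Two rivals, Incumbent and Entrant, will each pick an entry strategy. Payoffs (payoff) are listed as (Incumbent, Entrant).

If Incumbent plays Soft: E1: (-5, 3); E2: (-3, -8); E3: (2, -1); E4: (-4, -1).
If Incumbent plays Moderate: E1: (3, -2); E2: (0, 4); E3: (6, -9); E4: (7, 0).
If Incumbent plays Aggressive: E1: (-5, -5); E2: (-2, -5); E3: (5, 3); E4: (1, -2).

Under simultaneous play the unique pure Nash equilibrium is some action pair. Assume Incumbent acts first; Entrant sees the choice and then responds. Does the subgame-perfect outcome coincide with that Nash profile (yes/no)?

Solve by backward induction (Incumbent leads).
- Soft: Entrant compares 3, -8, -1, -1 and picks E1; Incumbent would get -5.
- Moderate: Entrant compares -2, 4, -9, 0 and picks E2; Incumbent would get 0.
- Aggressive: Entrant compares -5, -5, 3, -2 and picks E3; Incumbent would get 5.
Among -5, 0, 5, the best is 5 at Aggressive. Subgame-perfect outcome: (Aggressive, E3) with payoffs (5, 3).
Now find the simultaneous Nash equilibrium.
Incumbent's best replies: E1→Moderate; E2→Moderate; E3→Moderate; E4→Moderate.
Entrant's best replies: Soft→E1; Moderate→E2; Aggressive→E3.
Only (Moderate, E2) has each player best-responding; Nash payoffs (0, 4).
Sequential outcome (Aggressive, E3) differs from the Nash profile (Moderate, E2).

no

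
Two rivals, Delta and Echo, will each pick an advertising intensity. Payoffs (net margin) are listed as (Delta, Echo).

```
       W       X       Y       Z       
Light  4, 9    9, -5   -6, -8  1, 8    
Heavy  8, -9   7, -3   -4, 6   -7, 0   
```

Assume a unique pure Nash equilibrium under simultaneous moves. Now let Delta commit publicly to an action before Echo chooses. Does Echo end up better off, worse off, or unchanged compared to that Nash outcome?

better off

Echo best-responds to each possible Delta move:
- Light → Echo plays W (best of 9, -5, -8, 8); Delta gets 4.
- Heavy → Echo plays Y (best of -9, -3, 6, 0); Delta gets -4.
Delta's induced payoffs are 4, -4, so Delta commits to Light. Subgame-perfect outcome: (Light, W) with payoffs (4, 9).
Under simultaneous play:
Delta's best replies: W→Heavy; X→Light; Y→Heavy; Z→Light.
Echo's best replies: Light→W; Heavy→Y.
The unique mutual best reply is (Heavy, Y), giving (-4, 6).
Echo earns 9 sequentially versus 6 at the Nash outcome: better off.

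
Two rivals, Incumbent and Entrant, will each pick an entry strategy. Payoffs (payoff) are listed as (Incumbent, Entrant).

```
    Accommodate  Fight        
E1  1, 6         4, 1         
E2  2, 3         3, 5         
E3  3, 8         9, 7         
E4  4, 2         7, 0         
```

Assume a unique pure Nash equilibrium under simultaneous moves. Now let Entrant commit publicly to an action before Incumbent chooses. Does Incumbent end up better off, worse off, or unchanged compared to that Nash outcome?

better off

Solve by backward induction (Entrant leads).
- Accommodate → Incumbent plays E4 (best of 1, 2, 3, 4); Entrant gets 2.
- Fight → Incumbent plays E3 (best of 4, 3, 9, 7); Entrant gets 7.
Entrant's induced payoffs are 2, 7, so Entrant commits to Fight. Subgame-perfect outcome: (E3, Fight) with payoffs (9, 7).
Now find the simultaneous Nash equilibrium.
Incumbent's best replies: Accommodate→E4; Fight→E3.
Entrant's best replies: E1→Accommodate; E2→Fight; E3→Accommodate; E4→Accommodate.
Only (E4, Accommodate) has each player best-responding; Nash payoffs (4, 2).
Incumbent earns 9 sequentially versus 4 at the Nash outcome: better off.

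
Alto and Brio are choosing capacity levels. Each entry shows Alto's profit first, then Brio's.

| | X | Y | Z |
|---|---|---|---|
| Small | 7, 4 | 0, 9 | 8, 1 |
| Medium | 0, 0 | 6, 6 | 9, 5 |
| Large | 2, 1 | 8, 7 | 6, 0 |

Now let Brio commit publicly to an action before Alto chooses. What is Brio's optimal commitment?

Solve by backward induction (Brio leads).
- X: BR = Small, leader payoff 4.
- Y: BR = Large, leader payoff 7.
- Z: BR = Medium, leader payoff 5.
Brio's induced payoffs are 4, 7, 5, so Brio commits to Y. Subgame-perfect outcome: (Large, Y) with payoffs (8, 7).

Y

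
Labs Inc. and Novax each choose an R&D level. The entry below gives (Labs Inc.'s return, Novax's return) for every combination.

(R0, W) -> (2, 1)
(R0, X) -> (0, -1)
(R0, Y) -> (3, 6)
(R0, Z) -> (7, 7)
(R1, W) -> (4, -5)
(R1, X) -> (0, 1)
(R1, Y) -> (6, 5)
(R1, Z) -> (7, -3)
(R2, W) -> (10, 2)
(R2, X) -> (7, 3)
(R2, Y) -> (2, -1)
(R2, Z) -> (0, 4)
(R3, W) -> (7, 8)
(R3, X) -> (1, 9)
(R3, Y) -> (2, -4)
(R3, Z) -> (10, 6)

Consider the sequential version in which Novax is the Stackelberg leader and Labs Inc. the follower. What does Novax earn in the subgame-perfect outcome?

Labs Inc. best-responds to each possible Novax move:
- W → Labs Inc. plays R2 (best of 2, 4, 10, 7); Novax gets 2.
- X → Labs Inc. plays R2 (best of 0, 0, 7, 1); Novax gets 3.
- Y → Labs Inc. plays R1 (best of 3, 6, 2, 2); Novax gets 5.
- Z → Labs Inc. plays R3 (best of 7, 7, 0, 10); Novax gets 6.
Maximizing over 2, 3, 5, 6, Novax chooses Z. Subgame-perfect outcome: (R3, Z) with payoffs (10, 6).

6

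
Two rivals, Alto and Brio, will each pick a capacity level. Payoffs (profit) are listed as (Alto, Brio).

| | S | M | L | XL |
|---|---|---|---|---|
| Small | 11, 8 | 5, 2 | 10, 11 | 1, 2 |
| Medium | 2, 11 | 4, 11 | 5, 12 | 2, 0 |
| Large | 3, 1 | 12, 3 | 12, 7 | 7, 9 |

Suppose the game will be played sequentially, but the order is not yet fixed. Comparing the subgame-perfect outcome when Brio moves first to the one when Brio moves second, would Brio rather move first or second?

second

If Alto leads: Brio's best replies are Small→L, Medium→L, Large→XL; Alto's induced payoffs 10, 5, 7; outcome (Small, L), payoffs (10, 11).
If Brio leads: Alto's best replies are S→Small, M→Large, L→Large, XL→Large; Brio's induced payoffs 8, 3, 7, 9; outcome (Large, XL), payoffs (7, 9).
Brio gets 9 moving first and 11 moving second, so Brio prefers to move second.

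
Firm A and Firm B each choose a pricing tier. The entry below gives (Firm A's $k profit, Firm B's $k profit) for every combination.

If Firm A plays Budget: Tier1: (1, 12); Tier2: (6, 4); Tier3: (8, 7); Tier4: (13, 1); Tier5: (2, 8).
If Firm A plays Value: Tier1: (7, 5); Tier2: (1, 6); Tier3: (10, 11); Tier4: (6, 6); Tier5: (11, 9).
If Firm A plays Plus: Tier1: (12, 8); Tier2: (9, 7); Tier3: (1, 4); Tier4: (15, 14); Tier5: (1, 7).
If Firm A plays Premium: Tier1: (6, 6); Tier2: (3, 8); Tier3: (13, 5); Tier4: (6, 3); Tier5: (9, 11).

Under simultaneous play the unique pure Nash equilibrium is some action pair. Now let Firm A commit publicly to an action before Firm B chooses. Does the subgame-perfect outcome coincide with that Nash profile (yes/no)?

Backward induction with Firm A moving first.
- Budget: BR = Tier1, leader payoff 1.
- Value: BR = Tier3, leader payoff 10.
- Plus: BR = Tier4, leader payoff 15.
- Premium: BR = Tier5, leader payoff 9.
Firm A's induced payoffs are 1, 10, 15, 9, so Firm A commits to Plus. Subgame-perfect outcome: (Plus, Tier4) with payoffs (15, 14).
Under simultaneous play:
Firm A's best replies: Tier1→Plus; Tier2→Plus; Tier3→Premium; Tier4→Plus; Tier5→Value.
Firm B's best replies: Budget→Tier1; Value→Tier3; Plus→Tier4; Premium→Tier5.
Only (Plus, Tier4) has each player best-responding; Nash payoffs (15, 14).
Sequential outcome (Plus, Tier4) coincides with the Nash profile (Plus, Tier4).

yes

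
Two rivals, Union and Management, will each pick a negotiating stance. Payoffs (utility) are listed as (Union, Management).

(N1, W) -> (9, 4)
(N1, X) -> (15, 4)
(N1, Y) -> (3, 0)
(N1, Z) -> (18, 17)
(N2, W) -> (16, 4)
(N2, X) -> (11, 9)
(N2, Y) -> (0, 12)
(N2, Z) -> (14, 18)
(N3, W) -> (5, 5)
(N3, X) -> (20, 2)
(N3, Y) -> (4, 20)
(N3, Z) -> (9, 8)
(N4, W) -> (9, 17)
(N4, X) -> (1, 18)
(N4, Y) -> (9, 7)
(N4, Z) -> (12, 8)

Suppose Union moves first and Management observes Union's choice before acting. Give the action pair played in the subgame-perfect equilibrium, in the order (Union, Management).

Work backward from Management's decision.
- N1: Management compares 4, 4, 0, 17 and picks Z; Union would get 18.
- N2: Management compares 4, 9, 12, 18 and picks Z; Union would get 14.
- N3: Management compares 5, 2, 20, 8 and picks Y; Union would get 4.
- N4: Management compares 17, 18, 7, 8 and picks X; Union would get 1.
Maximizing over 18, 14, 4, 1, Union chooses N1. Subgame-perfect outcome: (N1, Z) with payoffs (18, 17).

(N1, Z)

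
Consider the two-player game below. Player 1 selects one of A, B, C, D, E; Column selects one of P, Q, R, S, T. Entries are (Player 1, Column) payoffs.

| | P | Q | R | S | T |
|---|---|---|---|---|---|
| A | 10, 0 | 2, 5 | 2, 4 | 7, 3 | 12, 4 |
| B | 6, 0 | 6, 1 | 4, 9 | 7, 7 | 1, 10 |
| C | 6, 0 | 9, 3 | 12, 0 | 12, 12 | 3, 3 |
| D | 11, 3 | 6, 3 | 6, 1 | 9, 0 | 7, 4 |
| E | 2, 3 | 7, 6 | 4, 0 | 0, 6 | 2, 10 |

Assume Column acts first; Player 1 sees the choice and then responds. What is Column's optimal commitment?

Backward induction with Column moving first.
- P → Player 1 plays D (best of 10, 6, 6, 11, 2); Column gets 3.
- Q → Player 1 plays C (best of 2, 6, 9, 6, 7); Column gets 3.
- R → Player 1 plays C (best of 2, 4, 12, 6, 4); Column gets 0.
- S → Player 1 plays C (best of 7, 7, 12, 9, 0); Column gets 12.
- T → Player 1 plays A (best of 12, 1, 3, 7, 2); Column gets 4.
Among 3, 3, 0, 12, 4, the best is 12 at S. Subgame-perfect outcome: (C, S) with payoffs (12, 12).

S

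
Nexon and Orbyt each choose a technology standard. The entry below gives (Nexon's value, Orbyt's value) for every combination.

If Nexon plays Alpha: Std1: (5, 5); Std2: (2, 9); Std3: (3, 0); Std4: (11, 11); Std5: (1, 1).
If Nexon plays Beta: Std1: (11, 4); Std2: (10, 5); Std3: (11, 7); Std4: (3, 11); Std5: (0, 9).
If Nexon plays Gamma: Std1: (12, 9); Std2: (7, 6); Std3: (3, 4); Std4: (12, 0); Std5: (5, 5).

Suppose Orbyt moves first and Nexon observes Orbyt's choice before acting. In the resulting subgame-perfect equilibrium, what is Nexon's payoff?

12

Nexon best-responds to each possible Orbyt move:
- Std1: BR = Gamma, leader payoff 9.
- Std2: BR = Beta, leader payoff 5.
- Std3: BR = Beta, leader payoff 7.
- Std4: BR = Gamma, leader payoff 0.
- Std5: BR = Gamma, leader payoff 5.
Maximizing over 9, 5, 7, 0, 5, Orbyt chooses Std1. Subgame-perfect outcome: (Gamma, Std1) with payoffs (12, 9).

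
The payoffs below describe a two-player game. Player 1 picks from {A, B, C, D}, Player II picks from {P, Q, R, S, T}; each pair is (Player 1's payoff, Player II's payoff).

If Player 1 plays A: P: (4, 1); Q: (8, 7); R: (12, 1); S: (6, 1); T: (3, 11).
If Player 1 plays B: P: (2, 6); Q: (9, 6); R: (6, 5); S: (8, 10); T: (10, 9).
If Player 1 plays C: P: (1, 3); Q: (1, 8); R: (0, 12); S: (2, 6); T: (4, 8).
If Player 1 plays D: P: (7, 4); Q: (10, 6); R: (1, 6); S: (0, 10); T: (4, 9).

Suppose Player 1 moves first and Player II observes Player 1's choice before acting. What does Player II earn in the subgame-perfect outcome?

Backward induction with Player 1 moving first.
- A → Player II plays T (best of 1, 7, 1, 1, 11); Player 1 gets 3.
- B → Player II plays S (best of 6, 6, 5, 10, 9); Player 1 gets 8.
- C → Player II plays R (best of 3, 8, 12, 6, 8); Player 1 gets 0.
- D → Player II plays S (best of 4, 6, 6, 10, 9); Player 1 gets 0.
Player 1's induced payoffs are 3, 8, 0, 0, so Player 1 commits to B. Subgame-perfect outcome: (B, S) with payoffs (8, 10).

10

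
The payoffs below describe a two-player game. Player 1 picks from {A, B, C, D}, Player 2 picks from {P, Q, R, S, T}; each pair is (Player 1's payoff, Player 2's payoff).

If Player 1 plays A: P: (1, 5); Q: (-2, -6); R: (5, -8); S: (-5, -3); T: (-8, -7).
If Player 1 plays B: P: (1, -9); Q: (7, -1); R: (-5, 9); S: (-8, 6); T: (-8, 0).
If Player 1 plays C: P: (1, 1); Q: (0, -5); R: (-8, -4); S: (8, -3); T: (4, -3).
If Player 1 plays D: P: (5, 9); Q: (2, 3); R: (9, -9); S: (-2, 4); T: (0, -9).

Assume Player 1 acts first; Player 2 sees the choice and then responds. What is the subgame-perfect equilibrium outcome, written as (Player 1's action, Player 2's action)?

Player 2 best-responds to each possible Player 1 move:
- A: Player 2 compares 5, -6, -8, -3, -7 and picks P; Player 1 would get 1.
- B: Player 2 compares -9, -1, 9, 6, 0 and picks R; Player 1 would get -5.
- C: Player 2 compares 1, -5, -4, -3, -3 and picks P; Player 1 would get 1.
- D: Player 2 compares 9, 3, -9, 4, -9 and picks P; Player 1 would get 5.
Among 1, -5, 1, 5, the best is 5 at D. Subgame-perfect outcome: (D, P) with payoffs (5, 9).

(D, P)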